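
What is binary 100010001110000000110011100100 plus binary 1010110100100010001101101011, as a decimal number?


100010001110000000110011100100 + 1010110100100010001101101011 = 101101000010100011000001001111 = 755642447

755642447


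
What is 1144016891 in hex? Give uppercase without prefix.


1144016891 = 44304FFB hex

44304FFB


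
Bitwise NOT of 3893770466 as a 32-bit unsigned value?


~0b11101000000101100011100011100010 = 0b10111111010011100011100011101 = 401196829 (32-bit unsigned)

401196829


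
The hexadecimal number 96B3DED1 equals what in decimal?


96B3DED1 hex = 2528370385 decimal

2528370385


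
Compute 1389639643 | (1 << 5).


1389639643 | (1 << 5) = 1389639643 | 32 = 1389639675

1389639675


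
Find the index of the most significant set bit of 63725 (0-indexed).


0b1111100011101101. Highest set bit at position 15

15


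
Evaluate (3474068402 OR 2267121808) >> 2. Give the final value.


Step 1: 3474068402 | 2267121808 = 3476265906
Step 2: 3476265906 >> 2 = 869066476

869066476


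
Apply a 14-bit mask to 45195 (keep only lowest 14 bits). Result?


45195 & 16383 = 12427

12427


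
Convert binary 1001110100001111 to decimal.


1001110100001111 in decimal = 40207

40207


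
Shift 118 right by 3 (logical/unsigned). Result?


0b1110110 >> 3 = 0b1110 = 14

14


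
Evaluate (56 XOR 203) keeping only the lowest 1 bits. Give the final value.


Step 1: 56 ^ 203 = 243
Step 2: 243 & 1 = 1

1


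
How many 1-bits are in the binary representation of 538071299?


0b100000000100100101000100000011 has 8 set bits

8


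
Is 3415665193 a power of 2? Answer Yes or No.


0b11001011100101101110101000101001. Multiple bits set => No

No


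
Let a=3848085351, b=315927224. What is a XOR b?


3848085351 ^ 315927224 = 4152997343

4152997343


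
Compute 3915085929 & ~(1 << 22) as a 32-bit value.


3915085929 & ~(1 << 22) = 3910891625

3910891625


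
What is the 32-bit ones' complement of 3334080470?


3334080470 ^ 4294967295 = 960886825

960886825


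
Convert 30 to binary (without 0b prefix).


30 = 11110 in binary

11110


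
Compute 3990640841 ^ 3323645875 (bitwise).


0b11101101110111000101100011001001 ^ 0b11000110000110101100111110110011 = 0b101011110001101001011101111010 = 734435194

734435194


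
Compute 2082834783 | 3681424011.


0b1111100001001011000100101011111 | 0b11011011011011100001001010001011 = 0b11111111011011111001101111011111 = 4285504479

4285504479


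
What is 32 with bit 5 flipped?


32 ^ (1 << 5) = 32 ^ 32 = 0

0


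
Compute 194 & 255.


0b11000010 & 0b11111111 = 0b11000010 = 194

194


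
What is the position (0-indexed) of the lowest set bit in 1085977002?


0b1000000101110101011000110101010. Lowest set bit at position 1

1


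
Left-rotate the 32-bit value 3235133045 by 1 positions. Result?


Rotate 0b11000000110101000011011001110101 left by 1 (32-bit) = 0b10000001101010000110110011101011 = 2175298795

2175298795


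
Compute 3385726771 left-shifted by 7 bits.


0b11001001110011100001011100110011 << 7 = 0b110010011100111000010111001100110000000 = 433373026688

433373026688


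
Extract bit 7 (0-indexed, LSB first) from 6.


0b110, position 7 = 0

0


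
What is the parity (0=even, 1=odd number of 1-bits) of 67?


0b1000011 has 3 ones => parity 1

1


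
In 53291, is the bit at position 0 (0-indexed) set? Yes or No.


0b1101000000101011, bit 0 = 1. Yes

Yes


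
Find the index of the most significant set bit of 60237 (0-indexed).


0b1110101101001101. Highest set bit at position 15

15


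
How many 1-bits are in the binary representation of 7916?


0b1111011101100 has 9 set bits

9


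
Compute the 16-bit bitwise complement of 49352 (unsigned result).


~0b1100000011001000 = 0b11111100110111 = 16183 (16-bit unsigned)

16183


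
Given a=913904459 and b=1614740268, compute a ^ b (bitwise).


913904459 ^ 1614740268 = 1447553127

1447553127


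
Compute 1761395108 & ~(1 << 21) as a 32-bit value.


1761395108 & ~(1 << 21) = 1759297956

1759297956


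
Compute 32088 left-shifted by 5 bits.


0b111110101011000 << 5 = 0b11111010101100000000 = 1026816

1026816


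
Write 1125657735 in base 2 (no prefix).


1125657735 = 1000011000110000010110010000111 in binary

1000011000110000010110010000111


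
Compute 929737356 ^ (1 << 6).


929737356 ^ (1 << 6) = 929737356 ^ 64 = 929737420

929737420


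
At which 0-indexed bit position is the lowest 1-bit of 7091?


0b1101110110011. Lowest set bit at position 0

0


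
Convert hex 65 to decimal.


65 hex = 101 decimal

101


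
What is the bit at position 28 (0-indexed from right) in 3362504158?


0b11001000011010111011110111011110, position 28 = 0

0


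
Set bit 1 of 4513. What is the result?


4513 | (1 << 1) = 4513 | 2 = 4515

4515


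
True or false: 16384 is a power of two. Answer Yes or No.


0b100000000000000. Only one bit set => Yes

Yes


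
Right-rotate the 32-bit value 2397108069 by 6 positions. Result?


Rotate 0b10001110111000001111011101100101 right by 6 (32-bit) = 0b10010110001110111000001111011101 = 2520482781

2520482781


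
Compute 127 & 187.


0b1111111 & 0b10111011 = 0b111011 = 59

59


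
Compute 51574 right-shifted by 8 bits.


0b1100100101110110 >> 8 = 0b11001001 = 201

201


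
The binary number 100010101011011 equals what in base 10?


100010101011011 in decimal = 17755

17755


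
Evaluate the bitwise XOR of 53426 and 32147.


0b1101000010110010 ^ 0b111110110010011 = 0b1010110100100001 = 44321

44321


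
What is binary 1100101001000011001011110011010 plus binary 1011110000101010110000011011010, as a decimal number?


1100101001000011001011110011010 + 1011110000101010110000011011010 = 11000011001101101111100001110100 = 3275159668

3275159668


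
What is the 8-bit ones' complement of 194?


194 ^ 255 = 61

61


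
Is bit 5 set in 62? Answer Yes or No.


0b111110, bit 5 = 1. Yes

Yes


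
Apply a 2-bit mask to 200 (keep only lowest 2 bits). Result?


200 & 3 = 0

0


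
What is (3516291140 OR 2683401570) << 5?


Step 1: 3516291140 | 2683401570 = 3757538662
Step 2: 3757538662 << 5 = 120241237184

120241237184


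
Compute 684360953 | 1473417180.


0b101000110010101000010011111001 | 0b1010111110100101000111111011100 = 0b1111111110110101000111111111101 = 2145030141

2145030141


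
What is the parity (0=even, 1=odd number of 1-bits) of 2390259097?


0b10001110011110000111010110011001 has 17 ones => parity 1

1


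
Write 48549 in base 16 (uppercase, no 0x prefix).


48549 = BDA5 hex

BDA5


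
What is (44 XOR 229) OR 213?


Step 1: 44 ^ 229 = 201
Step 2: 201 | 213 = 221

221


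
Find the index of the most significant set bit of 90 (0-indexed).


0b1011010. Highest set bit at position 6

6


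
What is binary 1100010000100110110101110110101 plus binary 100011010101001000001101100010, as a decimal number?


1100010000100110110101110110101 + 100011010101001000001101100010 = 10000101011001111110111100010111 = 2238181143

2238181143


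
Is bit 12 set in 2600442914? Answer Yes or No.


0b10011010111111111001110000100010, bit 12 = 1. Yes

Yes


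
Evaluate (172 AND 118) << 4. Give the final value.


Step 1: 172 & 118 = 36
Step 2: 36 << 4 = 576

576


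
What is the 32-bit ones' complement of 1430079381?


1430079381 ^ 4294967295 = 2864887914

2864887914


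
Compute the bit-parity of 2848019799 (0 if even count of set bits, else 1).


0b10101001110000010101010101010111 has 16 ones => parity 0

0


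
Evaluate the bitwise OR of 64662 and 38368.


0b1111110010010110 | 0b1001010111100000 = 0b1111110111110110 = 65014

65014


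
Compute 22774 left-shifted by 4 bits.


0b101100011110110 << 4 = 0b1011000111101100000 = 364384

364384


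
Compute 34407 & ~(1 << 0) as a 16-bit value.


34407 & ~(1 << 0) = 34406

34406


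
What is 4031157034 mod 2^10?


4031157034 & 1023 = 810

810


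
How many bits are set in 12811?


0b11001000001011 has 6 set bits

6


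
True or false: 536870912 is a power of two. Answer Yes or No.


0b100000000000000000000000000000. Only one bit set => Yes

Yes


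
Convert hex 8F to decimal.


8F hex = 143 decimal

143


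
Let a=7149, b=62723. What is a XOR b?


7149 ^ 62723 = 61166

61166


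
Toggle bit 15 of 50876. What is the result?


50876 ^ (1 << 15) = 50876 ^ 32768 = 18108

18108


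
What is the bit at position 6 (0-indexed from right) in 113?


0b1110001, position 6 = 1

1


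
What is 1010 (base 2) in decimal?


1010 in decimal = 10

10


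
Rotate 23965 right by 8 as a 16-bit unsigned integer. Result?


Rotate 0b101110110011101 right by 8 (16-bit) = 0b1001110101011101 = 40285

40285


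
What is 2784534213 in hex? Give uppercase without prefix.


2784534213 = A5F89EC5 hex

A5F89EC5


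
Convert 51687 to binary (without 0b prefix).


51687 = 1100100111100111 in binary

1100100111100111


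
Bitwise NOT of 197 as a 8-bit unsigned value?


~0b11000101 = 0b111010 = 58 (8-bit unsigned)

58


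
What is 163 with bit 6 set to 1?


163 | (1 << 6) = 163 | 64 = 227

227


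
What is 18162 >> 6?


0b100011011110010 >> 6 = 0b100011011 = 283

283


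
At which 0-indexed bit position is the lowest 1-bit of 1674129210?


0b1100011110010010010111100111010. Lowest set bit at position 1

1


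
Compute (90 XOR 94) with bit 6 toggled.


Step 1: 90 ^ 94 = 4
Step 2: 4 ^ (1 << 6) = 4 ^ 64 = 68

68


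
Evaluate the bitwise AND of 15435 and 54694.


0b11110001001011 & 0b1101010110100110 = 0b1010000000010 = 5122

5122


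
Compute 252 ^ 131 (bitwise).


0b11111100 ^ 0b10000011 = 0b1111111 = 127

127


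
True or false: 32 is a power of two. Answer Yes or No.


0b100000. Only one bit set => Yes

Yes


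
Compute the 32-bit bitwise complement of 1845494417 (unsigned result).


~0b1101110000000000000001010010001 = 0b10010001111111111111110101101110 = 2449472878 (32-bit unsigned)

2449472878


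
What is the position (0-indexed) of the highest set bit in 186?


0b10111010. Highest set bit at position 7

7


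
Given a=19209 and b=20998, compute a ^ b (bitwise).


19209 ^ 20998 = 6415

6415


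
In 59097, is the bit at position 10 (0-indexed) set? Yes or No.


0b1110011011011001, bit 10 = 1. Yes

Yes


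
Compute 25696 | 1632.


0b110010001100000 | 0b11001100000 = 0b110011001100000 = 26208

26208


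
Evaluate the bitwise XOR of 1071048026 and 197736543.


0b111111110101101110010101011010 ^ 0b1011110010010011100001011111 = 0b110100000111111101110100000101 = 874503429

874503429


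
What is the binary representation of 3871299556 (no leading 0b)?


3871299556 = 11100110101111110101011111100100 in binary

11100110101111110101011111100100


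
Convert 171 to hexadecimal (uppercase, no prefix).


171 = AB hex

AB


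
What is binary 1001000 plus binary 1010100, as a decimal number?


1001000 + 1010100 = 10011100 = 156

156


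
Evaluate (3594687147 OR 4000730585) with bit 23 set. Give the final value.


Step 1: 3594687147 | 4000730585 = 4269203451
Step 2: 4269203451 | (1 << 23) = 4269203451 | 8388608 = 4277592059

4277592059


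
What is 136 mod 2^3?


136 & 7 = 0

0


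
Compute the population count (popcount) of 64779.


0b1111110100001011 has 10 set bits

10


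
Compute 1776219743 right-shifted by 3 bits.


0b1101001110111101111011001011111 >> 3 = 0b1101001110111101111011001011 = 222027467

222027467


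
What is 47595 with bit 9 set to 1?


47595 | (1 << 9) = 47595 | 512 = 48107

48107


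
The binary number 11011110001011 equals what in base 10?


11011110001011 in decimal = 14219

14219


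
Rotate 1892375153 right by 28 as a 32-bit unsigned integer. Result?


Rotate 0b1110000110010110101101001110001 right by 28 (32-bit) = 0b1100101101011010011100010111 = 213231383

213231383


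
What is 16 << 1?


0b10000 << 1 = 0b100000 = 32

32


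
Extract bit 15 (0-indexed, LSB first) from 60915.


0b1110110111110011, position 15 = 1

1


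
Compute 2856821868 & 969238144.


0b10101010010001111010010001101100 & 0b111001110001010110011010000000 = 0b101000010001010010010000000000 = 675619840

675619840


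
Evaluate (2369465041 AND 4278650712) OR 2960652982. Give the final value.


Step 1: 2369465041 & 4278650712 = 2365784656
Step 2: 2365784656 | 2960652982 = 3178756854

3178756854


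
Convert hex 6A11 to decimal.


6A11 hex = 27153 decimal

27153


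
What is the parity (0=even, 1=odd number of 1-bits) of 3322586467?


0b11000110000010101010010101100011 has 14 ones => parity 0

0


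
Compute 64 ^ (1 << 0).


64 ^ (1 << 0) = 64 ^ 1 = 65

65


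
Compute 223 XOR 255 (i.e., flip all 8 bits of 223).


223 ^ 255 = 32

32


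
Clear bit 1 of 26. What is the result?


26 & ~(1 << 1) = 24

24


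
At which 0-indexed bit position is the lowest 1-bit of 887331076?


0b110100111000111001100100000100. Lowest set bit at position 2

2


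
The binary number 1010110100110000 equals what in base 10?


1010110100110000 in decimal = 44336

44336


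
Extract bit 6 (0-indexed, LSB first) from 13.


0b1101, position 6 = 0

0


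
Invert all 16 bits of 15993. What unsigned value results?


15993 ^ 65535 = 49542

49542


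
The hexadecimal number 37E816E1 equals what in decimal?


37E816E1 hex = 937957089 decimal

937957089


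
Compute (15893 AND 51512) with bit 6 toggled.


Step 1: 15893 & 51512 = 2064
Step 2: 2064 ^ (1 << 6) = 2064 ^ 64 = 2128

2128


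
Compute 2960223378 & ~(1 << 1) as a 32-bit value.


2960223378 & ~(1 << 1) = 2960223376

2960223376


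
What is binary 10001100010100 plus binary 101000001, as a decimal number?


10001100010100 + 101000001 = 10010001010101 = 9301

9301


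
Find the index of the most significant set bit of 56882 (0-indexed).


0b1101111000110010. Highest set bit at position 15

15


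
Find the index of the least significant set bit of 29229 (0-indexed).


0b111001000101101. Lowest set bit at position 0

0


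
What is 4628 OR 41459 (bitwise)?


0b1001000010100 | 0b1010000111110011 = 0b1011001111110111 = 46071

46071


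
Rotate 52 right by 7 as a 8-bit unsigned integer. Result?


Rotate 0b110100 right by 7 (8-bit) = 0b1101000 = 104

104


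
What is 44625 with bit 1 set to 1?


44625 | (1 << 1) = 44625 | 2 = 44627

44627


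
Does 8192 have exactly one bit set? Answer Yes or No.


0b10000000000000. Only one bit set => Yes

Yes


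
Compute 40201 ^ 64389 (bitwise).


0b1001110100001001 ^ 0b1111101110000101 = 0b110011010001100 = 26252

26252


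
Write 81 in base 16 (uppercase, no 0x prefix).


81 = 51 hex

51


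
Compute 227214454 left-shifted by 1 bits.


0b1101100010110000010001110110 << 1 = 0b11011000101100000100011101100 = 454428908

454428908


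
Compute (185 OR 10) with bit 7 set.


Step 1: 185 | 10 = 187
Step 2: 187 | (1 << 7) = 187 | 128 = 187

187


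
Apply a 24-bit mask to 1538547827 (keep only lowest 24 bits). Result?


1538547827 & 16777215 = 11821171

11821171


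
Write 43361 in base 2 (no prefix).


43361 = 1010100101100001 in binary

1010100101100001


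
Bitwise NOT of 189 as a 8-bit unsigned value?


~0b10111101 = 0b1000010 = 66 (8-bit unsigned)

66


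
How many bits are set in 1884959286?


0b1110000010110100011001000110110 has 14 set bits

14


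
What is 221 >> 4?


0b11011101 >> 4 = 0b1101 = 13

13


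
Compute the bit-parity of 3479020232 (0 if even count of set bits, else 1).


0b11001111010111011010001011001000 has 17 ones => parity 1

1


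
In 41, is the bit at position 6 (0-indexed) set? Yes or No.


0b101001, bit 6 = 0. No

No


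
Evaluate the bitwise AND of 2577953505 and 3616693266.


0b10011001101010000111001011100001 & 0b11010111100100100101110000010010 = 0b10010001100000000101000000000000 = 2441105408

2441105408


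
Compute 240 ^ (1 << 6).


240 ^ (1 << 6) = 240 ^ 64 = 176

176


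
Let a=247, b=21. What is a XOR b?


247 ^ 21 = 226

226


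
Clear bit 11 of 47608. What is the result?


47608 & ~(1 << 11) = 45560

45560


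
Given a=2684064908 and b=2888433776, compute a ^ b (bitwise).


2684064908 ^ 2888433776 = 869373180

869373180


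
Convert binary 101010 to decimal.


101010 in decimal = 42

42


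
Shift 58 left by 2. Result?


0b111010 << 2 = 0b11101000 = 232

232


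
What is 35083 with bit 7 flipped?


35083 ^ (1 << 7) = 35083 ^ 128 = 35211

35211


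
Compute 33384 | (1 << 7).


33384 | (1 << 7) = 33384 | 128 = 33512

33512


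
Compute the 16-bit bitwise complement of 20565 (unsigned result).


~0b101000001010101 = 0b1010111110101010 = 44970 (16-bit unsigned)

44970


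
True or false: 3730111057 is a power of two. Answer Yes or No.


0b11011110010101001111101001010001. Multiple bits set => No

No


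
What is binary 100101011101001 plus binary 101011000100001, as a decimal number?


100101011101001 + 101011000100001 = 1010000100001010 = 41226

41226


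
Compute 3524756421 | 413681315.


0b11010010000101111000001111000101 | 0b11000101010000100011010100011 = 0b11011010101111111100011111100111 = 3670001639

3670001639


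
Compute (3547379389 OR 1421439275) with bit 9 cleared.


Step 1: 3547379389 | 1421439275 = 3623483327
Step 2: 3623483327 & ~(1 << 9) = 3623482815

3623482815


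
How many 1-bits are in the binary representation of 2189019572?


0b10000010011110011100100110110100 has 15 set bits

15


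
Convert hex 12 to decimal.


12 hex = 18 decimal

18


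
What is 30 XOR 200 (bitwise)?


0b11110 ^ 0b11001000 = 0b11010110 = 214

214


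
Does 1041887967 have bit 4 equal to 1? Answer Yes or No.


0b111110000110011111001011011111, bit 4 = 1. Yes

Yes


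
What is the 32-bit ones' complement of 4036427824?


4036427824 ^ 4294967295 = 258539471

258539471


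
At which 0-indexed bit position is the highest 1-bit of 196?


0b11000100. Highest set bit at position 7

7


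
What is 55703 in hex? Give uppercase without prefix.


55703 = D997 hex

D997


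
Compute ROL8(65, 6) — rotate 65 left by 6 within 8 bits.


Rotate 0b1000001 left by 6 (8-bit) = 0b1010000 = 80

80


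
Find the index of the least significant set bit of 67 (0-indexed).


0b1000011. Lowest set bit at position 0

0


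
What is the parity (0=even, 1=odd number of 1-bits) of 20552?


0b101000001001000 has 4 ones => parity 0

0


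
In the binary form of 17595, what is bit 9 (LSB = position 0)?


0b100010010111011, position 9 = 0

0


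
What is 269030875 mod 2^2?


269030875 & 3 = 3

3


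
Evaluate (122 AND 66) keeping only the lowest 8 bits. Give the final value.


Step 1: 122 & 66 = 66
Step 2: 66 & 255 = 66

66


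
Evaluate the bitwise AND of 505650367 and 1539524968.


0b11110001000111001110010111111 & 0b1011011110000110100100101101000 = 0b11010000000110000100000101000 = 436406312

436406312


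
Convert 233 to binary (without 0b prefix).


233 = 11101001 in binary

11101001


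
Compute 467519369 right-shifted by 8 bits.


0b11011110111011100011110001001 >> 8 = 0b110111101110111000111 = 1826247

1826247


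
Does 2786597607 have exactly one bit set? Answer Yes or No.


0b10100110000110000001101011100111. Multiple bits set => No

No


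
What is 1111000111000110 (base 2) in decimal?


1111000111000110 in decimal = 61894

61894


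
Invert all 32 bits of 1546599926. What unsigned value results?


1546599926 ^ 4294967295 = 2748367369

2748367369


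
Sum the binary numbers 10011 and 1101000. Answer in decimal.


10011 + 1101000 = 1111011 = 123

123


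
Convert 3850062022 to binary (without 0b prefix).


3850062022 = 11100101011110110100100011000110 in binary

11100101011110110100100011000110


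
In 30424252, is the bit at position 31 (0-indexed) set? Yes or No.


0b1110100000011110010111100, bit 31 = 0. No

No


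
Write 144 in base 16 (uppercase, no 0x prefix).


144 = 90 hex

90


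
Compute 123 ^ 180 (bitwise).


0b1111011 ^ 0b10110100 = 0b11001111 = 207

207


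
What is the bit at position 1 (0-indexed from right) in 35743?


0b1000101110011111, position 1 = 1

1


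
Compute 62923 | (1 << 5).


62923 | (1 << 5) = 62923 | 32 = 62955

62955


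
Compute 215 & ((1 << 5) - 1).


215 & 31 = 23

23


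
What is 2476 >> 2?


0b100110101100 >> 2 = 0b1001101011 = 619

619


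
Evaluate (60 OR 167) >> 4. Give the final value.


Step 1: 60 | 167 = 191
Step 2: 191 >> 4 = 11

11


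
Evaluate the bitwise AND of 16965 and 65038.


0b100001001000101 & 0b1111111000001110 = 0b100001000000100 = 16900

16900


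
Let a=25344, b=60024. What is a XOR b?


25344 ^ 60024 = 35192

35192


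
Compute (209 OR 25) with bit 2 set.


Step 1: 209 | 25 = 217
Step 2: 217 | (1 << 2) = 217 | 4 = 221

221


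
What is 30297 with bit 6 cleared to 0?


30297 & ~(1 << 6) = 30233

30233


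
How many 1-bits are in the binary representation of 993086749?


0b111011001100010100110100011101 has 16 set bits

16


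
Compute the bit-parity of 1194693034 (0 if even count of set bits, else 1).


0b1000111001101011001000110101010 has 15 ones => parity 1

1


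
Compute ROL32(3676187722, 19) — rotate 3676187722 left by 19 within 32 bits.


Rotate 0b11011011000111100010110001001010 left by 19 (32-bit) = 0b1100010010101101101100011110001 = 1649858801

1649858801


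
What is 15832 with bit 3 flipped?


15832 ^ (1 << 3) = 15832 ^ 8 = 15824

15824


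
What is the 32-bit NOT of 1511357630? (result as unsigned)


~0b1011010000101010111110010111110 = 0b10100101111010101000001101000001 = 2783609665 (32-bit unsigned)

2783609665


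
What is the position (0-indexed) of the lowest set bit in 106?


0b1101010. Lowest set bit at position 1

1


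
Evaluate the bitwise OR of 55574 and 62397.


0b1101100100010110 | 0b1111001110111101 = 0b1111101110111111 = 64447

64447


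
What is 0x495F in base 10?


495F hex = 18783 decimal

18783


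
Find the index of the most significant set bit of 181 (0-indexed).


0b10110101. Highest set bit at position 7

7


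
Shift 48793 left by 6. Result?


0b1011111010011001 << 6 = 0b1011111010011001000000 = 3122752

3122752


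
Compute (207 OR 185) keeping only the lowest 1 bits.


Step 1: 207 | 185 = 255
Step 2: 255 & 1 = 1

1


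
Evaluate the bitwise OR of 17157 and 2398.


0b100001100000101 | 0b100101011110 = 0b100101101011111 = 19295

19295


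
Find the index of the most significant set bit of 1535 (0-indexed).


0b10111111111. Highest set bit at position 10

10


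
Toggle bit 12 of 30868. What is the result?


30868 ^ (1 << 12) = 30868 ^ 4096 = 26772

26772


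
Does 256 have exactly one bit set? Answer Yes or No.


0b100000000. Only one bit set => Yes

Yes


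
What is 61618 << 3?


0b1111000010110010 << 3 = 0b1111000010110010000 = 492944

492944


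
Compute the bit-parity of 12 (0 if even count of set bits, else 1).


0b1100 has 2 ones => parity 0

0


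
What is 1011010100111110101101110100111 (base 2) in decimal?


1011010100111110101101110100111 in decimal = 1520393127

1520393127


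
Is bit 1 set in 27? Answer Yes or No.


0b11011, bit 1 = 1. Yes

Yes


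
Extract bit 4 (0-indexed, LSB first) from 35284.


0b1000100111010100, position 4 = 1

1


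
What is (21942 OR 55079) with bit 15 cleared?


Step 1: 21942 | 55079 = 55223
Step 2: 55223 & ~(1 << 15) = 22455

22455


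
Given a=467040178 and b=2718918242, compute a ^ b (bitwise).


467040178 ^ 2718918242 = 3118010832

3118010832


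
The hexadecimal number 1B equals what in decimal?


1B hex = 27 decimal

27


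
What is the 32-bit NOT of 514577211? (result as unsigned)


~0b11110101010111101001100111011 = 0b11100001010101000010110011000100 = 3780390084 (32-bit unsigned)

3780390084


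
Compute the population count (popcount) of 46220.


0b1011010010001100 has 7 set bits

7


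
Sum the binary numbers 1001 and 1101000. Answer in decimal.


1001 + 1101000 = 1110001 = 113

113


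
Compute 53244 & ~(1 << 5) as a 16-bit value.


53244 & ~(1 << 5) = 53212

53212


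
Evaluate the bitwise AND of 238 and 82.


0b11101110 & 0b1010010 = 0b1000010 = 66

66


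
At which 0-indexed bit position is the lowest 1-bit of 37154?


0b1001000100100010. Lowest set bit at position 1

1


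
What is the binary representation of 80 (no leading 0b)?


80 = 1010000 in binary

1010000


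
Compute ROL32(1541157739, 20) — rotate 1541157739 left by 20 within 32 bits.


Rotate 0b1011011110111000011001101101011 left by 20 (32-bit) = 0b110110101101011011110111000011 = 917880259

917880259


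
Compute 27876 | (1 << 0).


27876 | (1 << 0) = 27876 | 1 = 27877

27877


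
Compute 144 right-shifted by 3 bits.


0b10010000 >> 3 = 0b10010 = 18

18


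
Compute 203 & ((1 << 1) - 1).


203 & 1 = 1

1


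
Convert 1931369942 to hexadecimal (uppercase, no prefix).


1931369942 = 731E5DD6 hex

731E5DD6


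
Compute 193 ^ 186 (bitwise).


0b11000001 ^ 0b10111010 = 0b1111011 = 123

123


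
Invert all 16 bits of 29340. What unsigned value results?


29340 ^ 65535 = 36195

36195


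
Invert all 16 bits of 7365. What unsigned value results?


7365 ^ 65535 = 58170

58170


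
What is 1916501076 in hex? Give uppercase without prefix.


1916501076 = 723B7C54 hex

723B7C54


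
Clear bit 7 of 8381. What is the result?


8381 & ~(1 << 7) = 8253

8253


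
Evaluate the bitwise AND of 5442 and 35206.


0b1010101000010 & 0b1000100110000110 = 0b100000010 = 258

258


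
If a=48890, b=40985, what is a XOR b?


48890 ^ 40985 = 7907

7907


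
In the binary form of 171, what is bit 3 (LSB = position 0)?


0b10101011, position 3 = 1

1


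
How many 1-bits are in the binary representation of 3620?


0b111000100100 has 5 set bits

5


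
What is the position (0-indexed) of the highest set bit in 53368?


0b1101000001111000. Highest set bit at position 15

15


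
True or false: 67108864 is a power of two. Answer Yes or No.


0b100000000000000000000000000. Only one bit set => Yes

Yes


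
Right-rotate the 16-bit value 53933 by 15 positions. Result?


Rotate 0b1101001010101101 right by 15 (16-bit) = 0b1010010101011011 = 42331

42331


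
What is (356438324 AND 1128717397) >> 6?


Step 1: 356438324 & 1128717397 = 17223700
Step 2: 17223700 >> 6 = 269120

269120


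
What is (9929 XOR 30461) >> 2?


Step 1: 9929 ^ 30461 = 20532
Step 2: 20532 >> 2 = 5133

5133


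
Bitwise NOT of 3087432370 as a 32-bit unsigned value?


~0b10111000000001100111101010110010 = 0b1000111111110011000010101001101 = 1207534925 (32-bit unsigned)

1207534925


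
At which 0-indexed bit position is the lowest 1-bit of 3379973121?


0b11001001011101100100110000000001. Lowest set bit at position 0

0


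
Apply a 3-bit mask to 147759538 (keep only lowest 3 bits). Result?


147759538 & 7 = 2

2


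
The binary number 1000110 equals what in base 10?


1000110 in decimal = 70

70


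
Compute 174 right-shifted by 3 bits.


0b10101110 >> 3 = 0b10101 = 21

21


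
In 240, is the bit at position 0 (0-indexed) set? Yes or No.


0b11110000, bit 0 = 0. No

No


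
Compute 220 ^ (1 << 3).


220 ^ (1 << 3) = 220 ^ 8 = 212

212


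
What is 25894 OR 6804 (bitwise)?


0b110010100100110 | 0b1101010010100 = 0b111111110110110 = 32694

32694


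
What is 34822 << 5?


0b1000100000000110 << 5 = 0b100010000000011000000 = 1114304

1114304


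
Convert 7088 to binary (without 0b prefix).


7088 = 1101110110000 in binary

1101110110000


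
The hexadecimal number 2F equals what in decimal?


2F hex = 47 decimal

47


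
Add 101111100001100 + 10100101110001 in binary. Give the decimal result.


101111100001100 + 10100101110001 = 1000100001111101 = 34941

34941


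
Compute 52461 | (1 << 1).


52461 | (1 << 1) = 52461 | 2 = 52463

52463


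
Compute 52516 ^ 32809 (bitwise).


0b1100110100100100 ^ 0b1000000000101001 = 0b100110100001101 = 19725

19725


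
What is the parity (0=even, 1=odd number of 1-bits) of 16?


0b10000 has 1 ones => parity 1

1


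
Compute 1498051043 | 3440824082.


0b1011001010010100111000111100011 | 0b11001101000101101100111100010010 = 0b11011101010111101111111111110011 = 3713990643

3713990643


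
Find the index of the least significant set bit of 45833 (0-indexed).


0b1011001100001001. Lowest set bit at position 0

0


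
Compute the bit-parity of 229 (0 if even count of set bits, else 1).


0b11100101 has 5 ones => parity 1

1


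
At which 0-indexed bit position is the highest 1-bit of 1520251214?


0b1011010100111010011000101001110. Highest set bit at position 30

30


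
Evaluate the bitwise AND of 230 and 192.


0b11100110 & 0b11000000 = 0b11000000 = 192

192


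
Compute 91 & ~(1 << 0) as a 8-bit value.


91 & ~(1 << 0) = 90

90


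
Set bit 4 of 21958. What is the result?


21958 | (1 << 4) = 21958 | 16 = 21974

21974


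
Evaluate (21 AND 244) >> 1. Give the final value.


Step 1: 21 & 244 = 20
Step 2: 20 >> 1 = 10

10


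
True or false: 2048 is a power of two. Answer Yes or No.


0b100000000000. Only one bit set => Yes

Yes


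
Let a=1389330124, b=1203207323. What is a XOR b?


1389330124 ^ 1203207323 = 360186455

360186455


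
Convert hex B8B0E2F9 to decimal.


B8B0E2F9 hex = 3098600185 decimal

3098600185


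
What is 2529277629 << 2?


0b10010110110000011011011010111101 << 2 = 0b1001011011000001101101101011110100 = 10117110516

10117110516


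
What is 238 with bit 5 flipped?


238 ^ (1 << 5) = 238 ^ 32 = 206

206


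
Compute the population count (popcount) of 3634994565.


0b11011000101010011001110110000101 has 16 set bits

16


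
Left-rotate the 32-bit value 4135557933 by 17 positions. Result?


Rotate 0b11110110011111111001101100101101 left by 17 (32-bit) = 0b110110010110111110110011111111 = 911994111

911994111


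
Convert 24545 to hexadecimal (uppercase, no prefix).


24545 = 5FE1 hex

5FE1


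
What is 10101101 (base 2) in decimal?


10101101 in decimal = 173

173


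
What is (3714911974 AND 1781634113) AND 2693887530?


Step 1: 3714911974 & 1781634113 = 1210123328
Step 2: 1210123328 & 2693887530 = 66560

66560


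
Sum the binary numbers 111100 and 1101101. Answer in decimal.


111100 + 1101101 = 10101001 = 169

169


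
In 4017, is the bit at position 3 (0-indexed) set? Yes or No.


0b111110110001, bit 3 = 0. No

No


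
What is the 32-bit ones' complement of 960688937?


960688937 ^ 4294967295 = 3334278358

3334278358


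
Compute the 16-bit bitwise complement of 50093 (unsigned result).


~0b1100001110101101 = 0b11110001010010 = 15442 (16-bit unsigned)

15442


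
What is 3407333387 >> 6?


0b11001011000101111100100000001011 >> 6 = 0b11001011000101111100100000 = 53239584

53239584


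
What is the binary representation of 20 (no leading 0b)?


20 = 10100 in binary

10100


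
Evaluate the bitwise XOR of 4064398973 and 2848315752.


0b11110010010000011100111001111101 ^ 0b10101001110001011101100101101000 = 0b1011011100001000001011100010101 = 1535383317

1535383317


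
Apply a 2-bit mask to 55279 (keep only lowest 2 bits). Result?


55279 & 3 = 3

3


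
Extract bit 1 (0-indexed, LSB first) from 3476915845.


0b11001111001111011000011010000101, position 1 = 0

0


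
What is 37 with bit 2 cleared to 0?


37 & ~(1 << 2) = 33

33


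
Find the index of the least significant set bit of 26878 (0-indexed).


0b110100011111110. Lowest set bit at position 1

1


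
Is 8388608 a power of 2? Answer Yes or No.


0b100000000000000000000000. Only one bit set => Yes

Yes


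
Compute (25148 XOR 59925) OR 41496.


Step 1: 25148 ^ 59925 = 34857
Step 2: 34857 | 41496 = 43577

43577


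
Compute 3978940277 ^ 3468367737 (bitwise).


0b11101101001010011100111101110101 ^ 0b11001110101110110001011101111001 = 0b100011100100101101100000001100 = 596826124

596826124


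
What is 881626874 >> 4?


0b110100100011001000111011111010 >> 4 = 0b11010010001100100011101111 = 55101679

55101679


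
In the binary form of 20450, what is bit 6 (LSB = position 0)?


0b100111111100010, position 6 = 1

1


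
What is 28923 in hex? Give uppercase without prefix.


28923 = 70FB hex

70FB


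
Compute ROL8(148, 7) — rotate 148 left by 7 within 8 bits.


Rotate 0b10010100 left by 7 (8-bit) = 0b1001010 = 74

74


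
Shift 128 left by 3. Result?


0b10000000 << 3 = 0b10000000000 = 1024

1024


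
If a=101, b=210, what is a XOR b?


101 ^ 210 = 183

183


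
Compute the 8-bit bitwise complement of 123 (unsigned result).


~0b1111011 = 0b10000100 = 132 (8-bit unsigned)

132


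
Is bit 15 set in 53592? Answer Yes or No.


0b1101000101011000, bit 15 = 1. Yes

Yes


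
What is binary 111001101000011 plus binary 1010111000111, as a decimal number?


111001101000011 + 1010111000111 = 1000100100001010 = 35082

35082


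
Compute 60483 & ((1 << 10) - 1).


60483 & 1023 = 67

67


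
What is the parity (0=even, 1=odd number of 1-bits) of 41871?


0b1010001110001111 has 9 ones => parity 1

1


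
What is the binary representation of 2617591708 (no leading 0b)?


2617591708 = 10011100000001010100011110011100 in binary

10011100000001010100011110011100


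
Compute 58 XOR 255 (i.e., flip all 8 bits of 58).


58 ^ 255 = 197

197


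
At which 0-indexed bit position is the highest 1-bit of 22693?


0b101100010100101. Highest set bit at position 14

14


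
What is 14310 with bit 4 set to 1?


14310 | (1 << 4) = 14310 | 16 = 14326

14326


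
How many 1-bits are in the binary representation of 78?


0b1001110 has 4 set bits

4


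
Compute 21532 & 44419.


0b101010000011100 & 0b1010110110000011 = 0b10000000000 = 1024

1024


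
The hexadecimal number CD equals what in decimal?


CD hex = 205 decimal

205


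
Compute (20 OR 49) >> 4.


Step 1: 20 | 49 = 53
Step 2: 53 >> 4 = 3

3


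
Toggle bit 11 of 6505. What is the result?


6505 ^ (1 << 11) = 6505 ^ 2048 = 4457

4457


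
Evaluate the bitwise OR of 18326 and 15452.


0b100011110010110 | 0b11110001011100 = 0b111111111011110 = 32734

32734


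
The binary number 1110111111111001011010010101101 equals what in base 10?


1110111111111001011010010101101 in decimal = 2013050029

2013050029


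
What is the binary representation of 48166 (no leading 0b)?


48166 = 1011110000100110 in binary

1011110000100110


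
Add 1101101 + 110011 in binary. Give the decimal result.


1101101 + 110011 = 10100000 = 160

160


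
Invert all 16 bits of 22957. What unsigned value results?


22957 ^ 65535 = 42578

42578


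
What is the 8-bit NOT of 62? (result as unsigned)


~0b111110 = 0b11000001 = 193 (8-bit unsigned)

193


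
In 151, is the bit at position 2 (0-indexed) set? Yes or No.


0b10010111, bit 2 = 1. Yes

Yes


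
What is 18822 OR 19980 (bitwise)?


0b100100110000110 | 0b100111000001100 = 0b100111110001110 = 20366

20366


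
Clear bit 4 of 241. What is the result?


241 & ~(1 << 4) = 225

225


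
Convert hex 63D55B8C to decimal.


63D55B8C hex = 1674926988 decimal

1674926988


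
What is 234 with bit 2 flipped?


234 ^ (1 << 2) = 234 ^ 4 = 238

238


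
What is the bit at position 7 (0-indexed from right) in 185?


0b10111001, position 7 = 1

1


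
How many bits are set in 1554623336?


0b1011100101010011010101101101000 has 16 set bits

16


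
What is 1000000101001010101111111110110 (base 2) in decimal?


1000000101001010101111111110110 in decimal = 1084579830

1084579830


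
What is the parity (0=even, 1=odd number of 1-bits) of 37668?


0b1001001100100100 has 6 ones => parity 0

0


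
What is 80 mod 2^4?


80 & 15 = 0

0


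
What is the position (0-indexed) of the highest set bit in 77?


0b1001101. Highest set bit at position 6

6


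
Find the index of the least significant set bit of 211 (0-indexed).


0b11010011. Lowest set bit at position 0

0


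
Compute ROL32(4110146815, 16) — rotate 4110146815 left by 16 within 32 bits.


Rotate 0b11110100111110111101110011111111 left by 16 (32-bit) = 0b11011100111111111111010011111011 = 3707761915

3707761915


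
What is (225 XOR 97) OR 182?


Step 1: 225 ^ 97 = 128
Step 2: 128 | 182 = 182

182


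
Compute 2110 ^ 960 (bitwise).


0b100000111110 ^ 0b1111000000 = 0b101111111110 = 3070

3070


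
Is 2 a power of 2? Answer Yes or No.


0b10. Only one bit set => Yes

Yes


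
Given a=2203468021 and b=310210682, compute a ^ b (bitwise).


2203468021 ^ 310210682 = 2435526799

2435526799


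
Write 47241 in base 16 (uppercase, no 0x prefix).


47241 = B889 hex

B889


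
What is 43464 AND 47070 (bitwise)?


0b1010100111001000 & 0b1011011111011110 = 0b1010000111001000 = 41416

41416


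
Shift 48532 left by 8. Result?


0b1011110110010100 << 8 = 0b101111011001010000000000 = 12424192

12424192


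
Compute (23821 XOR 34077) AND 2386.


Step 1: 23821 ^ 34077 = 55312
Step 2: 55312 & 2386 = 2064

2064


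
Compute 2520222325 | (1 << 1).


2520222325 | (1 << 1) = 2520222325 | 2 = 2520222327

2520222327


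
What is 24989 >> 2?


0b110000110011101 >> 2 = 0b1100001100111 = 6247

6247


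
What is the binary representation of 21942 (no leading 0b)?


21942 = 101010110110110 in binary

101010110110110


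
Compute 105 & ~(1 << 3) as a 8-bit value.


105 & ~(1 << 3) = 97

97


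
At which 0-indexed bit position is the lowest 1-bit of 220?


0b11011100. Lowest set bit at position 2

2


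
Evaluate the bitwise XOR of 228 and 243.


0b11100100 ^ 0b11110011 = 0b10111 = 23

23


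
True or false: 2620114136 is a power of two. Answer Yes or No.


0b10011100001010111100010011011000. Multiple bits set => No

No


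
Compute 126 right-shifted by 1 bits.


0b1111110 >> 1 = 0b111111 = 63

63


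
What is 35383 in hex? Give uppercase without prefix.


35383 = 8A37 hex

8A37


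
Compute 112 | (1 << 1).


112 | (1 << 1) = 112 | 2 = 114

114
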